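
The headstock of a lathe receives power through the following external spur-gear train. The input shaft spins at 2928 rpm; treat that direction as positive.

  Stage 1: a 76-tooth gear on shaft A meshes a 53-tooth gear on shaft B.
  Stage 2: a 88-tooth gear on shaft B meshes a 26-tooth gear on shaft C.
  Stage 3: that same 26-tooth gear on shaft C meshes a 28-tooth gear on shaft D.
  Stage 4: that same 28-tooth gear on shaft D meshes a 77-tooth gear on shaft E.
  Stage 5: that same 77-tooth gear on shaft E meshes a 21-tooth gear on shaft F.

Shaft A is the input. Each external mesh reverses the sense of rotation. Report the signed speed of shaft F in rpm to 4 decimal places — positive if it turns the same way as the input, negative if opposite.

-17594.3073 rpm (opposite to input, |ω| = 17594.3073 rpm)

Stage 1 [76T→53T]: ω = 2928.0000×76/53 = 4198.6415 rpm, dir flips to −; running = −4198.6415
Stage 2 [88T→26T]: ω = 4198.6415×88/26 = 14210.7866 rpm, dir flips to +; running = +14210.7866
Stage 3 [26T→28T]: ω = 14210.7866×26/28 = 13195.7305 rpm, dir flips to −; running = −13195.7305
Stage 4 [28T→77T]: ω = 13195.7305×28/77 = 4798.4474 rpm, dir flips to +; running = +4798.4474
Stage 5 [77T→21T]: ω = 4798.4474×77/21 = 17594.3073 rpm, dir flips to −; running = −17594.3073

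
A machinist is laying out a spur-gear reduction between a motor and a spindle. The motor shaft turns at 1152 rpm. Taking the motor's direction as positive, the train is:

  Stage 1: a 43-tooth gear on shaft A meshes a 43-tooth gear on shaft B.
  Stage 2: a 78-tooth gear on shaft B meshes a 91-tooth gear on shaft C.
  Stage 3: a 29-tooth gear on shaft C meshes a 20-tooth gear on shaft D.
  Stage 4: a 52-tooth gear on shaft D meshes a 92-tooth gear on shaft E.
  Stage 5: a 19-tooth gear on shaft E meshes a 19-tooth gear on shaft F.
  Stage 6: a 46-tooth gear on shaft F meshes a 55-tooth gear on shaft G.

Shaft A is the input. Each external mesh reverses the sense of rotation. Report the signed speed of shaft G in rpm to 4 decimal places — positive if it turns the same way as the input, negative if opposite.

+676.8374 rpm (same as input, |ω| = 676.8374 rpm)

Stage 1 [43T→43T]: ω = 1152.0000×43/43 = 1152.0000 rpm, dir flips to −; running = −1152.0000
Stage 2 [78T→91T]: ω = 1152.0000×78/91 = 987.4286 rpm, dir flips to +; running = +987.4286
Stage 3 [29T→20T]: ω = 987.4286×29/20 = 1431.7714 rpm, dir flips to −; running = −1431.7714
Stage 4 [52T→92T]: ω = 1431.7714×52/92 = 809.2621 rpm, dir flips to +; running = +809.2621
Stage 5 [19T→19T]: ω = 809.2621×19/19 = 809.2621 rpm, dir flips to −; running = −809.2621
Stage 6 [46T→55T]: ω = 809.2621×46/55 = 676.8374 rpm, dir flips to +; running = +676.8374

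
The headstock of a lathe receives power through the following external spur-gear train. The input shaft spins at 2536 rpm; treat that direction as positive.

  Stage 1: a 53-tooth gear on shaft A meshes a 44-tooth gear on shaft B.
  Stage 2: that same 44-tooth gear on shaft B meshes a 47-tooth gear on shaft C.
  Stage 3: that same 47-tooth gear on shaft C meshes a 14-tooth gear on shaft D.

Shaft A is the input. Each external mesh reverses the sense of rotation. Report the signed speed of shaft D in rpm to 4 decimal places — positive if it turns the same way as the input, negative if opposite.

Stage 1 [53T→44T]: ω = 2536.0000×53/44 = 3054.7273 rpm, dir flips to −; running = −3054.7273
Stage 2 [44T→47T]: ω = 3054.7273×44/47 = 2859.7447 rpm, dir flips to +; running = +2859.7447
Stage 3 [47T→14T]: ω = 2859.7447×47/14 = 9600.5714 rpm, dir flips to −; running = −9600.5714

-9600.5714 rpm (opposite to input, |ω| = 9600.5714 rpm)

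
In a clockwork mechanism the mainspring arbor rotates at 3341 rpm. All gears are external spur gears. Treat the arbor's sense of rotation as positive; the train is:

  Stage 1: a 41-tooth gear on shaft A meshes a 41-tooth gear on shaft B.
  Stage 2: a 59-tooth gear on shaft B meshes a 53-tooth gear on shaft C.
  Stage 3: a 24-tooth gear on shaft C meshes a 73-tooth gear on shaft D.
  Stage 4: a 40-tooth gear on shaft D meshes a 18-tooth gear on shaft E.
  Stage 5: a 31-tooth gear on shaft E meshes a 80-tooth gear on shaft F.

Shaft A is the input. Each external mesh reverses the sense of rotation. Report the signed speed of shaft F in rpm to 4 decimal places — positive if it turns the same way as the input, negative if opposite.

-1052.9317 rpm (opposite to input, |ω| = 1052.9317 rpm)

Stage 1 [41T→41T]: ω = 3341.0000×41/41 = 3341.0000 rpm, dir flips to −; running = −3341.0000
Stage 2 [59T→53T]: ω = 3341.0000×59/53 = 3719.2264 rpm, dir flips to +; running = +3719.2264
Stage 3 [24T→73T]: ω = 3719.2264×24/73 = 1222.7594 rpm, dir flips to −; running = −1222.7594
Stage 4 [40T→18T]: ω = 1222.7594×40/18 = 2717.2430 rpm, dir flips to +; running = +2717.2430
Stage 5 [31T→80T]: ω = 2717.2430×31/80 = 1052.9317 rpm, dir flips to −; running = −1052.9317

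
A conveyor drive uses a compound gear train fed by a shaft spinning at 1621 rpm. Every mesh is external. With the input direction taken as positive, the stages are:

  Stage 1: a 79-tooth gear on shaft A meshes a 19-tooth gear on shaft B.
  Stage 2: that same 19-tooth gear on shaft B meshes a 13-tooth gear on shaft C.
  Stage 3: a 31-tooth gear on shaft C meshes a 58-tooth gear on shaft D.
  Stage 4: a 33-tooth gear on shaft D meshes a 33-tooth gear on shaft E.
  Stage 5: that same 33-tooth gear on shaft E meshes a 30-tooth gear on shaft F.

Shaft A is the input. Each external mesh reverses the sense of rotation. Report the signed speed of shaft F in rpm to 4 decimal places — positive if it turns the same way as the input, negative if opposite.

Stage 1 [79T→19T]: ω = 1621.0000×79/19 = 6739.9474 rpm, dir flips to −; running = −6739.9474
Stage 2 [19T→13T]: ω = 6739.9474×19/13 = 9850.6923 rpm, dir flips to +; running = +9850.6923
Stage 3 [31T→58T]: ω = 9850.6923×31/58 = 5265.0252 rpm, dir flips to −; running = −5265.0252
Stage 4 [33T→33T]: ω = 5265.0252×33/33 = 5265.0252 rpm, dir flips to +; running = +5265.0252
Stage 5 [33T→30T]: ω = 5265.0252×33/30 = 5791.5277 rpm, dir flips to −; running = −5791.5277

-5791.5277 rpm (opposite to input, |ω| = 5791.5277 rpm)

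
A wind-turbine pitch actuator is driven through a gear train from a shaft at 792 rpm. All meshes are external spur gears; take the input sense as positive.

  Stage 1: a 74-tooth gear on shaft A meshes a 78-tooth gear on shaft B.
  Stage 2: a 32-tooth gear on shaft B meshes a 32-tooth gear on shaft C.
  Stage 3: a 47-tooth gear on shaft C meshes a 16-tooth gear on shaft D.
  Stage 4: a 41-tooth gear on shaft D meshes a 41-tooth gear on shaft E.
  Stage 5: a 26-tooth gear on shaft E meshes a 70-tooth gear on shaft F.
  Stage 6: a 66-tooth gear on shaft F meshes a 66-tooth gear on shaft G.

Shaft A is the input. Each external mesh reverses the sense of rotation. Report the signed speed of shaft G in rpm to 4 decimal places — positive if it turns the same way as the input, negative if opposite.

+819.8143 rpm (same as input, |ω| = 819.8143 rpm)

Stage 1 [74T→78T]: ω = 792.0000×74/78 = 751.3846 rpm, dir flips to −; running = −751.3846
Stage 2 [32T→32T]: ω = 751.3846×32/32 = 751.3846 rpm, dir flips to +; running = +751.3846
Stage 3 [47T→16T]: ω = 751.3846×47/16 = 2207.1923 rpm, dir flips to −; running = −2207.1923
Stage 4 [41T→41T]: ω = 2207.1923×41/41 = 2207.1923 rpm, dir flips to +; running = +2207.1923
Stage 5 [26T→70T]: ω = 2207.1923×26/70 = 819.8143 rpm, dir flips to −; running = −819.8143
Stage 6 [66T→66T]: ω = 819.8143×66/66 = 819.8143 rpm, dir flips to +; running = +819.8143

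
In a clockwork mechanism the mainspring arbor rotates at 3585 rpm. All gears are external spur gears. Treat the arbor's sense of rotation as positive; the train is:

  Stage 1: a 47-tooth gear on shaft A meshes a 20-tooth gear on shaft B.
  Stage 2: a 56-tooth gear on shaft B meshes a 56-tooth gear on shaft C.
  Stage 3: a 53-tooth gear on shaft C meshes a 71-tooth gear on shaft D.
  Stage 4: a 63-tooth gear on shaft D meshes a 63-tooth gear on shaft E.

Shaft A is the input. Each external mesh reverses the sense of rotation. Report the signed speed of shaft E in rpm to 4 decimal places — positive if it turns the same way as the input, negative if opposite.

Stage 1 [47T→20T]: ω = 3585.0000×47/20 = 8424.7500 rpm, dir flips to −; running = −8424.7500
Stage 2 [56T→56T]: ω = 8424.7500×56/56 = 8424.7500 rpm, dir flips to +; running = +8424.7500
Stage 3 [53T→71T]: ω = 8424.7500×53/71 = 6288.8979 rpm, dir flips to −; running = −6288.8979
Stage 4 [63T→63T]: ω = 6288.8979×63/63 = 6288.8979 rpm, dir flips to +; running = +6288.8979

+6288.8979 rpm (same as input, |ω| = 6288.8979 rpm)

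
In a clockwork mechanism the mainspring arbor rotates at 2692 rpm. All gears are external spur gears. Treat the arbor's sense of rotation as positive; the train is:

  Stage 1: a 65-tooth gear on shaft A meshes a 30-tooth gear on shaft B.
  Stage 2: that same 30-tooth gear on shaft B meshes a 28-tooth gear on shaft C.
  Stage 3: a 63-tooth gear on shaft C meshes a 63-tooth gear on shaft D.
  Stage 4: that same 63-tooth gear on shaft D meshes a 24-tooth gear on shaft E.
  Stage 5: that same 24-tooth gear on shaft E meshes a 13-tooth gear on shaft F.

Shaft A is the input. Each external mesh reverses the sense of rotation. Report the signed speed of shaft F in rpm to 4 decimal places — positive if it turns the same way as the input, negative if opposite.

Stage 1 [65T→30T]: ω = 2692.0000×65/30 = 5832.6667 rpm, dir flips to −; running = −5832.6667
Stage 2 [30T→28T]: ω = 5832.6667×30/28 = 6249.2857 rpm, dir flips to +; running = +6249.2857
Stage 3 [63T→63T]: ω = 6249.2857×63/63 = 6249.2857 rpm, dir flips to −; running = −6249.2857
Stage 4 [63T→24T]: ω = 6249.2857×63/24 = 16404.3750 rpm, dir flips to +; running = +16404.3750
Stage 5 [24T→13T]: ω = 16404.3750×24/13 = 30285.0000 rpm, dir flips to −; running = −30285.0000

-30285.0000 rpm (opposite to input, |ω| = 30285.0000 rpm)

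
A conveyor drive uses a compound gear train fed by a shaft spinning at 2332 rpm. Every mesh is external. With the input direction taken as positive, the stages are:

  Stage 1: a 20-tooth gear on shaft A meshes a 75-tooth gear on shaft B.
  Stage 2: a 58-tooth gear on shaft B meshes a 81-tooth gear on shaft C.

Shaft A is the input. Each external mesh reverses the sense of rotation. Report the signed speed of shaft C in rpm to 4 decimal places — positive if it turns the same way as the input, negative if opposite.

Stage 1 [20T→75T]: ω = 2332.0000×20/75 = 621.8667 rpm, dir flips to −; running = −621.8667
Stage 2 [58T→81T]: ω = 621.8667×58/81 = 445.2872 rpm, dir flips to +; running = +445.2872

+445.2872 rpm (same as input, |ω| = 445.2872 rpm)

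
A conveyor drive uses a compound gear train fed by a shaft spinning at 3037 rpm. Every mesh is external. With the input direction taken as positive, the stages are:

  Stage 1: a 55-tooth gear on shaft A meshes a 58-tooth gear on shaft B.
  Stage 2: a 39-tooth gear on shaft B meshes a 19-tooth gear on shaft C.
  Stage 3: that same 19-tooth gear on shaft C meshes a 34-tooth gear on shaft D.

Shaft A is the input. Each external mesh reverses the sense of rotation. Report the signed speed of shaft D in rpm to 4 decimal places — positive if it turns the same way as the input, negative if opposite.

Stage 1 [55T→58T]: ω = 3037.0000×55/58 = 2879.9138 rpm, dir flips to −; running = −2879.9138
Stage 2 [39T→19T]: ω = 2879.9138×39/19 = 5911.4020 rpm, dir flips to +; running = +5911.4020
Stage 3 [19T→34T]: ω = 5911.4020×19/34 = 3303.4305 rpm, dir flips to −; running = −3303.4305

-3303.4305 rpm (opposite to input, |ω| = 3303.4305 rpm)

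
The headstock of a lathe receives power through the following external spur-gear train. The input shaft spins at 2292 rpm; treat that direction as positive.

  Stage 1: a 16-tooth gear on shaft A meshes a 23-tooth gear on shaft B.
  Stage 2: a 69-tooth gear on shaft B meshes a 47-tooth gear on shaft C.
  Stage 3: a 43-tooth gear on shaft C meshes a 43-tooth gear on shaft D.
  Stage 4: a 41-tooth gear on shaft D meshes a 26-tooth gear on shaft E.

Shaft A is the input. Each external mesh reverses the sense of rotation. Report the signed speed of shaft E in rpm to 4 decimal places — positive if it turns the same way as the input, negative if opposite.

Stage 1 [16T→23T]: ω = 2292.0000×16/23 = 1594.4348 rpm, dir flips to −; running = −1594.4348
Stage 2 [69T→47T]: ω = 1594.4348×69/47 = 2340.7660 rpm, dir flips to +; running = +2340.7660
Stage 3 [43T→43T]: ω = 2340.7660×43/43 = 2340.7660 rpm, dir flips to −; running = −2340.7660
Stage 4 [41T→26T]: ω = 2340.7660×41/26 = 3691.2079 rpm, dir flips to +; running = +3691.2079

+3691.2079 rpm (same as input, |ω| = 3691.2079 rpm)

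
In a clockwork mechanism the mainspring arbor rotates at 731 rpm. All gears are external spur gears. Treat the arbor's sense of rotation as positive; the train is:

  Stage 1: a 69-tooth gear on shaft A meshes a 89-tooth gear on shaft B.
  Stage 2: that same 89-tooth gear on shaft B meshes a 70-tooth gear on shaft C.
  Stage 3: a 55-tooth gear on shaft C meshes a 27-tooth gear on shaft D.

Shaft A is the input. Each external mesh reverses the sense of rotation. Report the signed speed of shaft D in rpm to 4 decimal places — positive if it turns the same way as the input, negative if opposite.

-1467.8016 rpm (opposite to input, |ω| = 1467.8016 rpm)

Stage 1 [69T→89T]: ω = 731.0000×69/89 = 566.7303 rpm, dir flips to −; running = −566.7303
Stage 2 [89T→70T]: ω = 566.7303×89/70 = 720.5571 rpm, dir flips to +; running = +720.5571
Stage 3 [55T→27T]: ω = 720.5571×55/27 = 1467.8016 rpm, dir flips to −; running = −1467.8016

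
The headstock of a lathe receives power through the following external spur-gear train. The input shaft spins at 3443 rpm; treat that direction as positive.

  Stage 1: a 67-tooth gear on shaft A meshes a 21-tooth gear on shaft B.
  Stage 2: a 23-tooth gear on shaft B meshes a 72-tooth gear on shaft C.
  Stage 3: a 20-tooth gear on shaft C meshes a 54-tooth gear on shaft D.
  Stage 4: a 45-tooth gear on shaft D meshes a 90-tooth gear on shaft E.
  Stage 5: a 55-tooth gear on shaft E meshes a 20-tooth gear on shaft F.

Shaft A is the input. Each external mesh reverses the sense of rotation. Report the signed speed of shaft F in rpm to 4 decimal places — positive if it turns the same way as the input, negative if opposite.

-1787.0093 rpm (opposite to input, |ω| = 1787.0093 rpm)

Stage 1 [67T→21T]: ω = 3443.0000×67/21 = 10984.8095 rpm, dir flips to −; running = −10984.8095
Stage 2 [23T→72T]: ω = 10984.8095×23/72 = 3509.0364 rpm, dir flips to +; running = +3509.0364
Stage 3 [20T→54T]: ω = 3509.0364×20/54 = 1299.6431 rpm, dir flips to −; running = −1299.6431
Stage 4 [45T→90T]: ω = 1299.6431×45/90 = 649.8216 rpm, dir flips to +; running = +649.8216
Stage 5 [55T→20T]: ω = 649.8216×55/20 = 1787.0093 rpm, dir flips to −; running = −1787.0093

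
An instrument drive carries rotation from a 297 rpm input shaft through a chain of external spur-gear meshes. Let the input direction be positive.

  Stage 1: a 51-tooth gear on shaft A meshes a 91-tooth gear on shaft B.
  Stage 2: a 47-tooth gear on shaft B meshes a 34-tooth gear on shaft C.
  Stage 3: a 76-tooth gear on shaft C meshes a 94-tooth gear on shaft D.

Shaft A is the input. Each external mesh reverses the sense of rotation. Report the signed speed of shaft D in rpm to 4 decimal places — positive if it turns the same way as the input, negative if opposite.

-186.0330 rpm (opposite to input, |ω| = 186.0330 rpm)

Stage 1 [51T→91T]: ω = 297.0000×51/91 = 166.4505 rpm, dir flips to −; running = −166.4505
Stage 2 [47T→34T]: ω = 166.4505×47/34 = 230.0934 rpm, dir flips to +; running = +230.0934
Stage 3 [76T→94T]: ω = 230.0934×76/94 = 186.0330 rpm, dir flips to −; running = −186.0330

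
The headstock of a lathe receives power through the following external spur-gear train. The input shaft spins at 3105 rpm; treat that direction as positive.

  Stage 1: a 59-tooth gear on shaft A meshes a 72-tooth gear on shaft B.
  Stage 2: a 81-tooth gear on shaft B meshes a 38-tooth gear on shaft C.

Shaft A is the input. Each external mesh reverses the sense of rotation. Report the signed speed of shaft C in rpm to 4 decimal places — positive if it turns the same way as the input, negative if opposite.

+5423.5362 rpm (same as input, |ω| = 5423.5362 rpm)

Stage 1 [59T→72T]: ω = 3105.0000×59/72 = 2544.3750 rpm, dir flips to −; running = −2544.3750
Stage 2 [81T→38T]: ω = 2544.3750×81/38 = 5423.5362 rpm, dir flips to +; running = +5423.5362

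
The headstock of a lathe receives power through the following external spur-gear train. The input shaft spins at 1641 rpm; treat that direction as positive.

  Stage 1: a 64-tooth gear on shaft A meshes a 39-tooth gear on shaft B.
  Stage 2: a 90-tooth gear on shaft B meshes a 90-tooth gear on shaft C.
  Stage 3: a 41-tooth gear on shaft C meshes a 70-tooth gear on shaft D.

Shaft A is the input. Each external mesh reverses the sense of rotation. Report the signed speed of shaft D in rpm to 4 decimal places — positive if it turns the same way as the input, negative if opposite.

Stage 1 [64T→39T]: ω = 1641.0000×64/39 = 2692.9231 rpm, dir flips to −; running = −2692.9231
Stage 2 [90T→90T]: ω = 2692.9231×90/90 = 2692.9231 rpm, dir flips to +; running = +2692.9231
Stage 3 [41T→70T]: ω = 2692.9231×41/70 = 1577.2835 rpm, dir flips to −; running = −1577.2835

-1577.2835 rpm (opposite to input, |ω| = 1577.2835 rpm)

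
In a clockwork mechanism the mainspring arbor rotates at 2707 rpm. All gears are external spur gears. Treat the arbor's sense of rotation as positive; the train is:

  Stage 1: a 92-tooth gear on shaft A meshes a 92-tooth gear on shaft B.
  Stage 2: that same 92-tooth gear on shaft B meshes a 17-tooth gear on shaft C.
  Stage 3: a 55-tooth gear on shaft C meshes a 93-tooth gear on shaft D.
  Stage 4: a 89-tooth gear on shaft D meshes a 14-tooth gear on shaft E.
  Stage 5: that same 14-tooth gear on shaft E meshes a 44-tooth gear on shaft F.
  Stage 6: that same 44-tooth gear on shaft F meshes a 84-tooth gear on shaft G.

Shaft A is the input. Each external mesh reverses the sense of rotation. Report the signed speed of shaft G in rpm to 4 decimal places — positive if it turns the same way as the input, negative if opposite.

+9179.4703 rpm (same as input, |ω| = 9179.4703 rpm)

Stage 1 [92T→92T]: ω = 2707.0000×92/92 = 2707.0000 rpm, dir flips to −; running = −2707.0000
Stage 2 [92T→17T]: ω = 2707.0000×92/17 = 14649.6471 rpm, dir flips to +; running = +14649.6471
Stage 3 [55T→93T]: ω = 14649.6471×55/93 = 8663.7698 rpm, dir flips to −; running = −8663.7698
Stage 4 [89T→14T]: ω = 8663.7698×89/14 = 55076.8221 rpm, dir flips to +; running = +55076.8221
Stage 5 [14T→44T]: ω = 55076.8221×14/44 = 17524.4434 rpm, dir flips to −; running = −17524.4434
Stage 6 [44T→84T]: ω = 17524.4434×44/84 = 9179.4703 rpm, dir flips to +; running = +9179.4703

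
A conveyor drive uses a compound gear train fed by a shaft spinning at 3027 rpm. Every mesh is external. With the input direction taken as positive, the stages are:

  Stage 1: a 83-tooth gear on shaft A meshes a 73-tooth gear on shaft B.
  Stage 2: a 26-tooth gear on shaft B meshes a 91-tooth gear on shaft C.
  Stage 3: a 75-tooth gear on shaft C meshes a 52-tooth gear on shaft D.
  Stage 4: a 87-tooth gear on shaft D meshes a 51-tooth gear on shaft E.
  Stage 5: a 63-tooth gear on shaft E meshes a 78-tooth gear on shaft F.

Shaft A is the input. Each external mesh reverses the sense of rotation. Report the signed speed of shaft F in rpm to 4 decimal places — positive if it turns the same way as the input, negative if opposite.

-1954.1259 rpm (opposite to input, |ω| = 1954.1259 rpm)

Stage 1 [83T→73T]: ω = 3027.0000×83/73 = 3441.6575 rpm, dir flips to −; running = −3441.6575
Stage 2 [26T→91T]: ω = 3441.6575×26/91 = 983.3307 rpm, dir flips to +; running = +983.3307
Stage 3 [75T→52T]: ω = 983.3307×75/52 = 1418.2655 rpm, dir flips to −; running = −1418.2655
Stage 4 [87T→51T]: ω = 1418.2655×87/51 = 2419.3940 rpm, dir flips to +; running = +2419.3940
Stage 5 [63T→78T]: ω = 2419.3940×63/78 = 1954.1259 rpm, dir flips to −; running = −1954.1259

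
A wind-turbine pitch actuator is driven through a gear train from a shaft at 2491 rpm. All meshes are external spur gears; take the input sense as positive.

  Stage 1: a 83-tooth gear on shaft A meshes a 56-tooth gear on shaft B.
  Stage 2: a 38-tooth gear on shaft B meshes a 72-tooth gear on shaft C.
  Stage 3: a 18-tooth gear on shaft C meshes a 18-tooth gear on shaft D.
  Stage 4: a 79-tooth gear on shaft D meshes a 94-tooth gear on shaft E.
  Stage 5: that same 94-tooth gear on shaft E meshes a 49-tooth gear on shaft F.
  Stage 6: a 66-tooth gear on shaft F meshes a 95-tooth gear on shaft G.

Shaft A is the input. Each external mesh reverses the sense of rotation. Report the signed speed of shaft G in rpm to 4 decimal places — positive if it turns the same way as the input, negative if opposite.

Stage 1 [83T→56T]: ω = 2491.0000×83/56 = 3692.0179 rpm, dir flips to −; running = −3692.0179
Stage 2 [38T→72T]: ω = 3692.0179×38/72 = 1948.5650 rpm, dir flips to +; running = +1948.5650
Stage 3 [18T→18T]: ω = 1948.5650×18/18 = 1948.5650 rpm, dir flips to −; running = −1948.5650
Stage 4 [79T→94T]: ω = 1948.5650×79/94 = 1637.6238 rpm, dir flips to +; running = +1637.6238
Stage 5 [94T→49T]: ω = 1637.6238×94/49 = 3141.5639 rpm, dir flips to −; running = −3141.5639
Stage 6 [66T→95T]: ω = 3141.5639×66/95 = 2182.5602 rpm, dir flips to +; running = +2182.5602

+2182.5602 rpm (same as input, |ω| = 2182.5602 rpm)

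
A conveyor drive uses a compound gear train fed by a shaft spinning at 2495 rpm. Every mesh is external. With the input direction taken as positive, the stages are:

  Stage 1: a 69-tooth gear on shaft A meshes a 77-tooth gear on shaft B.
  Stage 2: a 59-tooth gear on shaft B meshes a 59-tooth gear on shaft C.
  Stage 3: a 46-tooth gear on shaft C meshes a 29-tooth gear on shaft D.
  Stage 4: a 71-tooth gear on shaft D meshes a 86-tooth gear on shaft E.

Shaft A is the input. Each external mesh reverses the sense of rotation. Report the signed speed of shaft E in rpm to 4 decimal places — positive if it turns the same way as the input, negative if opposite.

+2927.8488 rpm (same as input, |ω| = 2927.8488 rpm)

Stage 1 [69T→77T]: ω = 2495.0000×69/77 = 2235.7792 rpm, dir flips to −; running = −2235.7792
Stage 2 [59T→59T]: ω = 2235.7792×59/59 = 2235.7792 rpm, dir flips to +; running = +2235.7792
Stage 3 [46T→29T]: ω = 2235.7792×46/29 = 3546.4084 rpm, dir flips to −; running = −3546.4084
Stage 4 [71T→86T]: ω = 3546.4084×71/86 = 2927.8488 rpm, dir flips to +; running = +2927.8488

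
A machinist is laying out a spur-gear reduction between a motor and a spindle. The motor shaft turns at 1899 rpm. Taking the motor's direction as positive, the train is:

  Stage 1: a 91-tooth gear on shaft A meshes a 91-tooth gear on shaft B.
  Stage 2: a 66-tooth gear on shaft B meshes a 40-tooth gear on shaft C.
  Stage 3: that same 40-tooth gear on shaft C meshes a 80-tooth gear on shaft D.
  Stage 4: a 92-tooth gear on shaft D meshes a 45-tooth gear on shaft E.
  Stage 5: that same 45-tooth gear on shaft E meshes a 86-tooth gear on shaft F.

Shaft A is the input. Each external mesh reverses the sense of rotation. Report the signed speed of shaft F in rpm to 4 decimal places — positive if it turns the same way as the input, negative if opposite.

-1675.9779 rpm (opposite to input, |ω| = 1675.9779 rpm)

Stage 1 [91T→91T]: ω = 1899.0000×91/91 = 1899.0000 rpm, dir flips to −; running = −1899.0000
Stage 2 [66T→40T]: ω = 1899.0000×66/40 = 3133.3500 rpm, dir flips to +; running = +3133.3500
Stage 3 [40T→80T]: ω = 3133.3500×40/80 = 1566.6750 rpm, dir flips to −; running = −1566.6750
Stage 4 [92T→45T]: ω = 1566.6750×92/45 = 3202.9800 rpm, dir flips to +; running = +3202.9800
Stage 5 [45T→86T]: ω = 3202.9800×45/86 = 1675.9779 rpm, dir flips to −; running = −1675.9779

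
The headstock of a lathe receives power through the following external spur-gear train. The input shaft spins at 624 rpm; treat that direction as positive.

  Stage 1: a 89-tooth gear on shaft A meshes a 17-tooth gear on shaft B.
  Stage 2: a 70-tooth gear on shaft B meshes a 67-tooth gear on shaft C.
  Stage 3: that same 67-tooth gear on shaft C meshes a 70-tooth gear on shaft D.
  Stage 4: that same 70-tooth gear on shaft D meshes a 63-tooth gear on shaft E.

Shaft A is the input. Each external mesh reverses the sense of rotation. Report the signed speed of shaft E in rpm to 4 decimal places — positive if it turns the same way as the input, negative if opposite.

Stage 1 [89T→17T]: ω = 624.0000×89/17 = 3266.8235 rpm, dir flips to −; running = −3266.8235
Stage 2 [70T→67T]: ω = 3266.8235×70/67 = 3413.0992 rpm, dir flips to +; running = +3413.0992
Stage 3 [67T→70T]: ω = 3413.0992×67/70 = 3266.8235 rpm, dir flips to −; running = −3266.8235
Stage 4 [70T→63T]: ω = 3266.8235×70/63 = 3629.8039 rpm, dir flips to +; running = +3629.8039

+3629.8039 rpm (same as input, |ω| = 3629.8039 rpm)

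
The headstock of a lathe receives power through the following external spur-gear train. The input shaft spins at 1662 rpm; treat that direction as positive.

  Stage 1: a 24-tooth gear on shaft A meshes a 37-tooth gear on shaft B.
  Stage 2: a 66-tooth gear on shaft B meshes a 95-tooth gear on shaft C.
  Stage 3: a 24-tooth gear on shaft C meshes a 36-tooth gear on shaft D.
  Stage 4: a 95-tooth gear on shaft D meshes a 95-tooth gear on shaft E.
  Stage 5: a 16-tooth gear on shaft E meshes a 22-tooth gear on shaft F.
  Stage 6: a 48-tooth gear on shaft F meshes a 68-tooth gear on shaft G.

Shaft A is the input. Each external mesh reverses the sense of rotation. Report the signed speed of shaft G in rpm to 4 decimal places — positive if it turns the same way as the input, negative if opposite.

+256.3299 rpm (same as input, |ω| = 256.3299 rpm)

Stage 1 [24T→37T]: ω = 1662.0000×24/37 = 1078.0541 rpm, dir flips to −; running = −1078.0541
Stage 2 [66T→95T]: ω = 1078.0541×66/95 = 748.9639 rpm, dir flips to +; running = +748.9639
Stage 3 [24T→36T]: ω = 748.9639×24/36 = 499.3092 rpm, dir flips to −; running = −499.3092
Stage 4 [95T→95T]: ω = 499.3092×95/95 = 499.3092 rpm, dir flips to +; running = +499.3092
Stage 5 [16T→22T]: ω = 499.3092×16/22 = 363.1340 rpm, dir flips to −; running = −363.1340
Stage 6 [48T→68T]: ω = 363.1340×48/68 = 256.3299 rpm, dir flips to +; running = +256.3299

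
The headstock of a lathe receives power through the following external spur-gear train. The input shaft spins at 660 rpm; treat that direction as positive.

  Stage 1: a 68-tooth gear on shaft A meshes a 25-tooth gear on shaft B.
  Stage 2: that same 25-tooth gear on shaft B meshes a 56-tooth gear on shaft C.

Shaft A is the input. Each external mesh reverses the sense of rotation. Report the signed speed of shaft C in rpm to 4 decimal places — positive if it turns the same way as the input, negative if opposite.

Stage 1 [68T→25T]: ω = 660.0000×68/25 = 1795.2000 rpm, dir flips to −; running = −1795.2000
Stage 2 [25T→56T]: ω = 1795.2000×25/56 = 801.4286 rpm, dir flips to +; running = +801.4286

+801.4286 rpm (same as input, |ω| = 801.4286 rpm)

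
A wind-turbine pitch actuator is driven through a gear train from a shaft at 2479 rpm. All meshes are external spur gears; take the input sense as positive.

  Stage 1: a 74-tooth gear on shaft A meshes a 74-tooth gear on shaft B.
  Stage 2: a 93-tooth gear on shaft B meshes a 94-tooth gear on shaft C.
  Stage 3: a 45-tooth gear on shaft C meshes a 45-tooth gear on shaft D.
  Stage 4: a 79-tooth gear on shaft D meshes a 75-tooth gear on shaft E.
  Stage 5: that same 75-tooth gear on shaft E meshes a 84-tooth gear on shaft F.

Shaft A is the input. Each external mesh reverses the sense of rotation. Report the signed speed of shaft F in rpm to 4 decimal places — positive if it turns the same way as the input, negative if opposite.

Stage 1 [74T→74T]: ω = 2479.0000×74/74 = 2479.0000 rpm, dir flips to −; running = −2479.0000
Stage 2 [93T→94T]: ω = 2479.0000×93/94 = 2452.6277 rpm, dir flips to +; running = +2452.6277
Stage 3 [45T→45T]: ω = 2452.6277×45/45 = 2452.6277 rpm, dir flips to −; running = −2452.6277
Stage 4 [79T→75T]: ω = 2452.6277×79/75 = 2583.4345 rpm, dir flips to +; running = +2583.4345
Stage 5 [75T→84T]: ω = 2583.4345×75/84 = 2306.6379 rpm, dir flips to −; running = −2306.6379

-2306.6379 rpm (opposite to input, |ω| = 2306.6379 rpm)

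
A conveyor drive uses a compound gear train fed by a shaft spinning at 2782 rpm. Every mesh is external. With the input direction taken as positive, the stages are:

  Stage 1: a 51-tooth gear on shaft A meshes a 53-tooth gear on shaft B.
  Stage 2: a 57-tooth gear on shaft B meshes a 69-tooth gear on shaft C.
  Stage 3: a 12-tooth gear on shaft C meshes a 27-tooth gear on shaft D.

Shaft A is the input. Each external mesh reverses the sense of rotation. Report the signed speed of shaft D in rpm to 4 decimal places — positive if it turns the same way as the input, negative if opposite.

-982.8668 rpm (opposite to input, |ω| = 982.8668 rpm)

Stage 1 [51T→53T]: ω = 2782.0000×51/53 = 2677.0189 rpm, dir flips to −; running = −2677.0189
Stage 2 [57T→69T]: ω = 2677.0189×57/69 = 2211.4504 rpm, dir flips to +; running = +2211.4504
Stage 3 [12T→27T]: ω = 2211.4504×12/27 = 982.8668 rpm, dir flips to −; running = −982.8668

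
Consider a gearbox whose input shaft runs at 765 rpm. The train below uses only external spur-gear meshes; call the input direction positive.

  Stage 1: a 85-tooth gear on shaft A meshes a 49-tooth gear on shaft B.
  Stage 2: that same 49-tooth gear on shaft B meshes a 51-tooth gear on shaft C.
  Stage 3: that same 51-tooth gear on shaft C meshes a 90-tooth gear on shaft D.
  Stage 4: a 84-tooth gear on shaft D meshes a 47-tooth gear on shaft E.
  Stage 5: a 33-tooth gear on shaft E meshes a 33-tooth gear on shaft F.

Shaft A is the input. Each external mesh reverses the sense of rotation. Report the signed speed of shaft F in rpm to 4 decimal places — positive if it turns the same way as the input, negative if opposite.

-1291.2766 rpm (opposite to input, |ω| = 1291.2766 rpm)

Stage 1 [85T→49T]: ω = 765.0000×85/49 = 1327.0408 rpm, dir flips to −; running = −1327.0408
Stage 2 [49T→51T]: ω = 1327.0408×49/51 = 1275.0000 rpm, dir flips to +; running = +1275.0000
Stage 3 [51T→90T]: ω = 1275.0000×51/90 = 722.5000 rpm, dir flips to −; running = −722.5000
Stage 4 [84T→47T]: ω = 722.5000×84/47 = 1291.2766 rpm, dir flips to +; running = +1291.2766
Stage 5 [33T→33T]: ω = 1291.2766×33/33 = 1291.2766 rpm, dir flips to −; running = −1291.2766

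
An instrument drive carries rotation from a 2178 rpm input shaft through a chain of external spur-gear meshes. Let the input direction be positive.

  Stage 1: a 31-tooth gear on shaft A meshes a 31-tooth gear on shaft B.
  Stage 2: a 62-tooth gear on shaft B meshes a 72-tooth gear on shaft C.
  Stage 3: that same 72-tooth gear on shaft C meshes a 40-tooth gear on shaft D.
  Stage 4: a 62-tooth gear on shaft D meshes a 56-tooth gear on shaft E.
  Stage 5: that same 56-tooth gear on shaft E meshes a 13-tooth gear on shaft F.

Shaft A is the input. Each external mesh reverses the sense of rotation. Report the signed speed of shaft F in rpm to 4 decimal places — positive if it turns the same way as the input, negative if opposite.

Stage 1 [31T→31T]: ω = 2178.0000×31/31 = 2178.0000 rpm, dir flips to −; running = −2178.0000
Stage 2 [62T→72T]: ω = 2178.0000×62/72 = 1875.5000 rpm, dir flips to +; running = +1875.5000
Stage 3 [72T→40T]: ω = 1875.5000×72/40 = 3375.9000 rpm, dir flips to −; running = −3375.9000
Stage 4 [62T→56T]: ω = 3375.9000×62/56 = 3737.6036 rpm, dir flips to +; running = +3737.6036
Stage 5 [56T→13T]: ω = 3737.6036×56/13 = 16100.4462 rpm, dir flips to −; running = −16100.4462

-16100.4462 rpm (opposite to input, |ω| = 16100.4462 rpm)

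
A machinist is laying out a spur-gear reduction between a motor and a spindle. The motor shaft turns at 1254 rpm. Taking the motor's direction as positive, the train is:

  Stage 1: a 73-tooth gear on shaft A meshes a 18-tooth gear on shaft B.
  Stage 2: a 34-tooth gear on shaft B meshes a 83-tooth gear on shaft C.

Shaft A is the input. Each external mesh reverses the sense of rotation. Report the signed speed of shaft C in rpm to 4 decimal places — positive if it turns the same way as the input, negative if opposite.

+2083.2851 rpm (same as input, |ω| = 2083.2851 rpm)

Stage 1 [73T→18T]: ω = 1254.0000×73/18 = 5085.6667 rpm, dir flips to −; running = −5085.6667
Stage 2 [34T→83T]: ω = 5085.6667×34/83 = 2083.2851 rpm, dir flips to +; running = +2083.2851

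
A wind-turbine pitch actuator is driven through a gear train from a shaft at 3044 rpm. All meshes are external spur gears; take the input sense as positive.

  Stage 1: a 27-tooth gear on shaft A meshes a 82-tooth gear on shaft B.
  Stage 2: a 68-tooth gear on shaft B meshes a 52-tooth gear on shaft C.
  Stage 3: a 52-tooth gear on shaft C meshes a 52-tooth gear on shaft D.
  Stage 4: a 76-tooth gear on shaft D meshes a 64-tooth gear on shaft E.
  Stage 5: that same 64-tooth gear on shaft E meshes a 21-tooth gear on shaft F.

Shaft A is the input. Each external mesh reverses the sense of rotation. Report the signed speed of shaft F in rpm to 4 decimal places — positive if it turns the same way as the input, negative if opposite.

Stage 1 [27T→82T]: ω = 3044.0000×27/82 = 1002.2927 rpm, dir flips to −; running = −1002.2927
Stage 2 [68T→52T]: ω = 1002.2927×68/52 = 1310.6904 rpm, dir flips to +; running = +1310.6904
Stage 3 [52T→52T]: ω = 1310.6904×52/52 = 1310.6904 rpm, dir flips to −; running = −1310.6904
Stage 4 [76T→64T]: ω = 1310.6904×76/64 = 1556.4449 rpm, dir flips to +; running = +1556.4449
Stage 5 [64T→21T]: ω = 1556.4449×64/21 = 4743.4511 rpm, dir flips to −; running = −4743.4511

-4743.4511 rpm (opposite to input, |ω| = 4743.4511 rpm)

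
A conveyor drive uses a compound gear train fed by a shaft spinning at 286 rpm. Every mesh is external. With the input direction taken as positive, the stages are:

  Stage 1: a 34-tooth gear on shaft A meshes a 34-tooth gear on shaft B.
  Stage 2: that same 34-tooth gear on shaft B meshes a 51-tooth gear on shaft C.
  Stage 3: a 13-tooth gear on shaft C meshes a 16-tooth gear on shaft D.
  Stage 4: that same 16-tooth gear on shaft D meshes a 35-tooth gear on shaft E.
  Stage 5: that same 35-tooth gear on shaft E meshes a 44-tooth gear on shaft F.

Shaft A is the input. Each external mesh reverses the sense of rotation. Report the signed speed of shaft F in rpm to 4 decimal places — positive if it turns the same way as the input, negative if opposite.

Stage 1 [34T→34T]: ω = 286.0000×34/34 = 286.0000 rpm, dir flips to −; running = −286.0000
Stage 2 [34T→51T]: ω = 286.0000×34/51 = 190.6667 rpm, dir flips to +; running = +190.6667
Stage 3 [13T→16T]: ω = 190.6667×13/16 = 154.9167 rpm, dir flips to −; running = −154.9167
Stage 4 [16T→35T]: ω = 154.9167×16/35 = 70.8190 rpm, dir flips to +; running = +70.8190
Stage 5 [35T→44T]: ω = 70.8190×35/44 = 56.3333 rpm, dir flips to −; running = −56.3333

-56.3333 rpm (opposite to input, |ω| = 56.3333 rpm)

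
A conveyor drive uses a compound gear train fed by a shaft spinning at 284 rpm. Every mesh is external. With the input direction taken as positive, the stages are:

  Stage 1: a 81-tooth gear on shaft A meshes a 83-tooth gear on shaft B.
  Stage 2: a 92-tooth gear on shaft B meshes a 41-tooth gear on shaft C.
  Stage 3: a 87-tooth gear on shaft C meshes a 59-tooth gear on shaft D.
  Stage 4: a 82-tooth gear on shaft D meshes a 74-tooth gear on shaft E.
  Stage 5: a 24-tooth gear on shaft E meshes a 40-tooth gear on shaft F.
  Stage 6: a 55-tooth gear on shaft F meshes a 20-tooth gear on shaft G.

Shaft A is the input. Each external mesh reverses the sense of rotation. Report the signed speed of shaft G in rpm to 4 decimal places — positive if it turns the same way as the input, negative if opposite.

+1676.7278 rpm (same as input, |ω| = 1676.7278 rpm)

Stage 1 [81T→83T]: ω = 284.0000×81/83 = 277.1566 rpm, dir flips to −; running = −277.1566
Stage 2 [92T→41T]: ω = 277.1566×92/41 = 621.9124 rpm, dir flips to +; running = +621.9124
Stage 3 [87T→59T]: ω = 621.9124×87/59 = 917.0573 rpm, dir flips to −; running = −917.0573
Stage 4 [82T→74T]: ω = 917.0573×82/74 = 1016.1986 rpm, dir flips to +; running = +1016.1986
Stage 5 [24T→40T]: ω = 1016.1986×24/40 = 609.7192 rpm, dir flips to −; running = −609.7192
Stage 6 [55T→20T]: ω = 609.7192×55/20 = 1676.7278 rpm, dir flips to +; running = +1676.7278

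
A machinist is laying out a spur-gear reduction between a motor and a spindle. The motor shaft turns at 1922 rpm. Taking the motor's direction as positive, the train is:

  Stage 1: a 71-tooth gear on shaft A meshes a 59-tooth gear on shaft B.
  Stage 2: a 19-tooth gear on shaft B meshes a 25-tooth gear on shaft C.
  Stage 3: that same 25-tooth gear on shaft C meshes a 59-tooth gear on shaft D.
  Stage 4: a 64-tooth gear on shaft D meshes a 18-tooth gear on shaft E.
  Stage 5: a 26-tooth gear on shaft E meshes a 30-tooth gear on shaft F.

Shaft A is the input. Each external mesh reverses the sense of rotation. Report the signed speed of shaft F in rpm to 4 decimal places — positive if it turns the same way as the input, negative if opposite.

Stage 1 [71T→59T]: ω = 1922.0000×71/59 = 2312.9153 rpm, dir flips to −; running = −2312.9153
Stage 2 [19T→25T]: ω = 2312.9153×19/25 = 1757.8156 rpm, dir flips to +; running = +1757.8156
Stage 3 [25T→59T]: ω = 1757.8156×25/59 = 744.8371 rpm, dir flips to −; running = −744.8371
Stage 4 [64T→18T]: ω = 744.8371×64/18 = 2648.3097 rpm, dir flips to +; running = +2648.3097
Stage 5 [26T→30T]: ω = 2648.3097×26/30 = 2295.2018 rpm, dir flips to −; running = −2295.2018

-2295.2018 rpm (opposite to input, |ω| = 2295.2018 rpm)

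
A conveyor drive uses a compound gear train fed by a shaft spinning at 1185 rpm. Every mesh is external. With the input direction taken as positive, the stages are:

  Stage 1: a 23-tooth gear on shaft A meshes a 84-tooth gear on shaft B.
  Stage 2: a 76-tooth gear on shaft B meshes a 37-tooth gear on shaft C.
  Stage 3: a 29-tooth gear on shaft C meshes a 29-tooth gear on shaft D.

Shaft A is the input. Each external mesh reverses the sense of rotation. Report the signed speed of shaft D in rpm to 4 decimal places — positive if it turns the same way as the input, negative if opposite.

Stage 1 [23T→84T]: ω = 1185.0000×23/84 = 324.4643 rpm, dir flips to −; running = −324.4643
Stage 2 [76T→37T]: ω = 324.4643×76/37 = 666.4672 rpm, dir flips to +; running = +666.4672
Stage 3 [29T→29T]: ω = 666.4672×29/29 = 666.4672 rpm, dir flips to −; running = −666.4672

-666.4672 rpm (opposite to input, |ω| = 666.4672 rpm)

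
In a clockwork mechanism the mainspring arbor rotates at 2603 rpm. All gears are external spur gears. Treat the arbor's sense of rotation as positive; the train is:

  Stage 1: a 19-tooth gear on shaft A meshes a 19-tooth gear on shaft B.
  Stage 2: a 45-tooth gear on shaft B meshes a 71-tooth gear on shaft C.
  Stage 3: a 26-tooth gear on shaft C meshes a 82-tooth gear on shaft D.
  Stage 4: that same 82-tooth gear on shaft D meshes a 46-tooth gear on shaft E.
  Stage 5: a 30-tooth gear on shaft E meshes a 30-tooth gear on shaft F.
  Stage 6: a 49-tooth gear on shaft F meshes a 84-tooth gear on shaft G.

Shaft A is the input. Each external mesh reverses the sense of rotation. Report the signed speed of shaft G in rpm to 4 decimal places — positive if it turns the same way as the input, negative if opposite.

+543.9521 rpm (same as input, |ω| = 543.9521 rpm)

Stage 1 [19T→19T]: ω = 2603.0000×19/19 = 2603.0000 rpm, dir flips to −; running = −2603.0000
Stage 2 [45T→71T]: ω = 2603.0000×45/71 = 1649.7887 rpm, dir flips to +; running = +1649.7887
Stage 3 [26T→82T]: ω = 1649.7887×26/82 = 523.1037 rpm, dir flips to −; running = −523.1037
Stage 4 [82T→46T]: ω = 523.1037×82/46 = 932.4893 rpm, dir flips to +; running = +932.4893
Stage 5 [30T→30T]: ω = 932.4893×30/30 = 932.4893 rpm, dir flips to −; running = −932.4893
Stage 6 [49T→84T]: ω = 932.4893×49/84 = 543.9521 rpm, dir flips to +; running = +543.9521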